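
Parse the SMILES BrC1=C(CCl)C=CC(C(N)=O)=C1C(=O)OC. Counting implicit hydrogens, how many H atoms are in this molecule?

9

Walk through each heavy atom and fill implicit hydrogens from standard valence (C 4, N 3, O 2, S 2, halogen 1):
  atom 1: Br (halogen, monovalent) → 0 H
  atom 2: C, bond orders sum to 4 (valence 4) → 0 H
  atom 3: C, bond orders sum to 4 (valence 4) → 0 H
  atom 4: C, bond orders sum to 2 (valence 4) → 2 H
  atom 5: Cl (halogen, monovalent) → 0 H
  atom 6: C, bond orders sum to 3 (valence 4) → 1 H
  atom 7: C, bond orders sum to 3 (valence 4) → 1 H
  atom 8: C, bond orders sum to 4 (valence 4) → 0 H
  atom 9: C, bond orders sum to 4 (valence 4) → 0 H
  atom 10: N, bond orders sum to 1 (valence 3) → 2 H
  atom 11: O, bond orders sum to 2 (valence 2) → 0 H
  atom 12: C, bond orders sum to 4 (valence 4) → 0 H
  atom 13: C, bond orders sum to 4 (valence 4) → 0 H
  atom 14: O, bond orders sum to 2 (valence 2) → 0 H
  atom 15: O, bond orders sum to 2 (valence 2) → 0 H
  atom 16: C, bond orders sum to 1 (valence 4) → 3 H
Total hydrogens: 9.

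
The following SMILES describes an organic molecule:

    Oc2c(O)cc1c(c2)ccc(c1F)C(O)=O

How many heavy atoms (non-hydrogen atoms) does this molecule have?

16

Every atom symbol written in the SMILES (organic subset) is one heavy atom; implicit H are not written.
Heavy atoms by element → C:11, F:1, O:4.
Total: 16.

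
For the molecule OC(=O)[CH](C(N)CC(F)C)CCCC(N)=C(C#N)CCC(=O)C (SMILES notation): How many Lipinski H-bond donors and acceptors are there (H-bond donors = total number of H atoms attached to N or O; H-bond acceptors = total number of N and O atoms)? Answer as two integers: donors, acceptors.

Donors: find every N or O and count the H atoms it carries.
  atom 1 (O): bond orders sum to 1 → 1 H
  atom 3 (O): bond orders sum to 2 → 0 H
  atom 6 (N): bond orders sum to 1 → 2 H
  atom 15 (N): bond orders sum to 1 → 2 H
  atom 18 (N): bond orders sum to 3 → 0 H
  atom 22 (O): bond orders sum to 2 → 0 H
Lipinski HBD = 5.
Acceptors: N atoms = 3, O atoms = 3 → HBA = 6.

5, 6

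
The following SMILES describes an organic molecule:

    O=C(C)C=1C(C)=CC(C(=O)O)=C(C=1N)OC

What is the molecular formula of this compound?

Walk through each heavy atom and fill implicit hydrogens from standard valence (C 4, N 3, O 2, S 2, halogen 1):
  atom 1: O, bond orders sum to 2 (valence 2) → 0 H
  atom 2: C, bond orders sum to 4 (valence 4) → 0 H
  atom 3: C, bond orders sum to 1 (valence 4) → 3 H
  atom 4: C, bond orders sum to 4 (valence 4) → 0 H
  atom 5: C, bond orders sum to 4 (valence 4) → 0 H
  atom 6: C, bond orders sum to 1 (valence 4) → 3 H
  atom 7: C, bond orders sum to 3 (valence 4) → 1 H
  atom 8: C, bond orders sum to 4 (valence 4) → 0 H
  atom 9: C, bond orders sum to 4 (valence 4) → 0 H
  atom 10: O, bond orders sum to 2 (valence 2) → 0 H
  atom 11: O, bond orders sum to 1 (valence 2) → 1 H
  atom 12: C, bond orders sum to 4 (valence 4) → 0 H
  atom 13: C, bond orders sum to 4 (valence 4) → 0 H
  atom 14: N, bond orders sum to 1 (valence 3) → 2 H
  atom 15: O, bond orders sum to 2 (valence 2) → 0 H
  atom 16: C, bond orders sum to 1 (valence 4) → 3 H
Totals → C:11, H:13, N:1, O:4.
In Hill order: C11H13NO4.

C11H13NO4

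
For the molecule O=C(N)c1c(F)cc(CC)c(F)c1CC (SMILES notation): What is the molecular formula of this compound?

C11H13F2NO

Walk through each heavy atom and fill implicit hydrogens from standard valence (C 4, N 3, O 2, S 2, halogen 1); for lowercase aromatic atoms, an aromatic c carries 1 H when it has two neighbours and 0 H with three, and aromatic n carries 0 H:
  atom 1: O, bond orders sum to 2 (valence 2) → 0 H
  atom 2: C, bond orders sum to 4 (valence 4) → 0 H
  atom 3: N, bond orders sum to 1 (valence 3) → 2 H
  atom 4: aromatic c, 3 neighbours → 0 H
  atom 5: aromatic c, 3 neighbours → 0 H
  atom 6: F (halogen, monovalent) → 0 H
  atom 7: aromatic c, 2 neighbours → 1 H
  atom 8: aromatic c, 3 neighbours → 0 H
  atom 9: C, bond orders sum to 2 (valence 4) → 2 H
  atom 10: C, bond orders sum to 1 (valence 4) → 3 H
  atom 11: aromatic c, 3 neighbours → 0 H
  atom 12: F (halogen, monovalent) → 0 H
  atom 13: aromatic c, 3 neighbours → 0 H
  atom 14: C, bond orders sum to 2 (valence 4) → 2 H
  atom 15: C, bond orders sum to 1 (valence 4) → 3 H
Totals → C:11, H:13, F:2, N:1, O:1.
In Hill order: C11H13F2NO.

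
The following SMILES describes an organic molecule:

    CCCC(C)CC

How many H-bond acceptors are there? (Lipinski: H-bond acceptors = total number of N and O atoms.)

0

N atoms: 0; O atoms: 0.
Lipinski HBA = 0 + 0 = 0.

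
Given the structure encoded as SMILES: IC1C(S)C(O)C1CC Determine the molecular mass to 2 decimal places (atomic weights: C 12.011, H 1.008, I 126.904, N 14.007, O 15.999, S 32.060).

258.12 g/mol

First, the molecular formula is C6H11IOS (counting implicit H from valence).
  C: 6 × 12.011 = 72.066
  H: 11 × 1.008 = 11.088
  I: 1 × 126.904 = 126.904
  O: 1 × 15.999 = 15.999
  S: 1 × 32.060 = 32.060
Sum: 6×12.011 + 11×1.008 + 1×126.904 + 1×15.999 + 1×32.060 = 258.117 → 258.12 g/mol.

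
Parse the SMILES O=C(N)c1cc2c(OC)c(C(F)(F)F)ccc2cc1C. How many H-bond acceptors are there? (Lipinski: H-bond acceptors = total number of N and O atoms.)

N atoms: 1; O atoms: 2.
Lipinski HBA = 1 + 2 = 3.

3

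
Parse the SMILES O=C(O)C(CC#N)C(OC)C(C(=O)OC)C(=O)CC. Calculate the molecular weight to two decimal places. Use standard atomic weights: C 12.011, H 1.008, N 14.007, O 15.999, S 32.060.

First, the molecular formula is C12H17NO6 (counting implicit H from valence).
  C: 12 × 12.011 = 144.132
  H: 17 × 1.008 = 17.136
  N: 1 × 14.007 = 14.007
  O: 6 × 15.999 = 95.994
Sum: 12×12.011 + 17×1.008 + 1×14.007 + 6×15.999 = 271.269 → 271.27 g/mol.

271.27 g/mol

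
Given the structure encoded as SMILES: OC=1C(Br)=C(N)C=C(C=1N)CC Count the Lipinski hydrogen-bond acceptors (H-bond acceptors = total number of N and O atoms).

3

N atoms: 2; O atoms: 1.
Lipinski HBA = 2 + 1 = 3.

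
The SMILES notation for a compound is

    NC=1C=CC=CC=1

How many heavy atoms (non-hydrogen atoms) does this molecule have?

7

Every atom symbol written in the SMILES (organic subset) is one heavy atom; implicit H are not written.
Heavy atoms by element → C:6, N:1.
Total: 7.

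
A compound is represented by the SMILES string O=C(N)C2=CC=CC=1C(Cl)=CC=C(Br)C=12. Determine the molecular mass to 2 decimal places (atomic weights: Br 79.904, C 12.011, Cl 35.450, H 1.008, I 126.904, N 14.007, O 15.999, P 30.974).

284.54 g/mol

First, the molecular formula is C11H7BrClNO (counting implicit H from valence).
  Br: 1 × 79.904 = 79.904
  C: 11 × 12.011 = 132.121
  Cl: 1 × 35.450 = 35.450
  H: 7 × 1.008 = 7.056
  N: 1 × 14.007 = 14.007
  O: 1 × 15.999 = 15.999
Sum: 1×79.904 + 11×12.011 + 1×35.450 + 7×1.008 + 1×14.007 + 1×15.999 = 284.537 → 284.54 g/mol.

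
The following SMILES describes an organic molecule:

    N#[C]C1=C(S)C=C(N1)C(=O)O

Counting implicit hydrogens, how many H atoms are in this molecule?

Walk through each heavy atom and fill implicit hydrogens from standard valence (C 4, N 3, O 2, S 2, halogen 1):
  atom 1: N, bond orders sum to 3 (valence 3) → 0 H
  atom 2: C with explicit H count 0
  atom 3: C, bond orders sum to 4 (valence 4) → 0 H
  atom 4: C, bond orders sum to 4 (valence 4) → 0 H
  atom 5: S, bond orders sum to 1 (valence 2) → 1 H
  atom 6: C, bond orders sum to 3 (valence 4) → 1 H
  atom 7: C, bond orders sum to 4 (valence 4) → 0 H
  atom 8: N, bond orders sum to 2 (valence 3) → 1 H
  atom 9: C, bond orders sum to 4 (valence 4) → 0 H
  atom 10: O, bond orders sum to 2 (valence 2) → 0 H
  atom 11: O, bond orders sum to 1 (valence 2) → 1 H
Total hydrogens: 4.

4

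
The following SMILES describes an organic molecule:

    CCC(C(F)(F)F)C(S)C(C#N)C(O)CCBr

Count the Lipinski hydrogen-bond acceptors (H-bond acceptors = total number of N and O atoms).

2

N atoms: 1; O atoms: 1.
Lipinski HBA = 1 + 1 = 2.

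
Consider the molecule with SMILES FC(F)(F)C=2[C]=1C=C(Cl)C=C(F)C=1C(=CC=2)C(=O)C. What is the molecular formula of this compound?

Walk through each heavy atom and fill implicit hydrogens from standard valence (C 4, N 3, O 2, S 2, halogen 1):
  atom 1: F (halogen, monovalent) → 0 H
  atom 2: C, bond orders sum to 4 (valence 4) → 0 H
  atom 3: F (halogen, monovalent) → 0 H
  atom 4: F (halogen, monovalent) → 0 H
  atom 5: C, bond orders sum to 4 (valence 4) → 0 H
  atom 6: C with explicit H count 0
  atom 7: C, bond orders sum to 3 (valence 4) → 1 H
  atom 8: C, bond orders sum to 4 (valence 4) → 0 H
  atom 9: Cl (halogen, monovalent) → 0 H
  atom 10: C, bond orders sum to 3 (valence 4) → 1 H
  atom 11: C, bond orders sum to 4 (valence 4) → 0 H
  atom 12: F (halogen, monovalent) → 0 H
  atom 13: C, bond orders sum to 4 (valence 4) → 0 H
  atom 14: C, bond orders sum to 4 (valence 4) → 0 H
  atom 15: C, bond orders sum to 3 (valence 4) → 1 H
  atom 16: C, bond orders sum to 3 (valence 4) → 1 H
  atom 17: C, bond orders sum to 4 (valence 4) → 0 H
  atom 18: O, bond orders sum to 2 (valence 2) → 0 H
  atom 19: C, bond orders sum to 1 (valence 4) → 3 H
Totals → C:13, H:7, Cl:1, F:4, O:1.
In Hill order: C13H7ClF4O.

C13H7ClF4O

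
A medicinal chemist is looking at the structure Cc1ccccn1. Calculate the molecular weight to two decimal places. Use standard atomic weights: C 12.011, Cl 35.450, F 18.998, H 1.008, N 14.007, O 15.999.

First, the molecular formula is C6H7N (counting implicit H from valence).
  C: 6 × 12.011 = 72.066
  H: 7 × 1.008 = 7.056
  N: 1 × 14.007 = 14.007
Sum: 6×12.011 + 7×1.008 + 1×14.007 = 93.129 → 93.13 g/mol.

93.13 g/mol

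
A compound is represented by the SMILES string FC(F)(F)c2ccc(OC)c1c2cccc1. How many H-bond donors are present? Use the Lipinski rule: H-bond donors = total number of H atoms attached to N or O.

0

Donors: find every N or O and count the H atoms it carries.
  atom 9 (O): bond orders sum to 2 → 0 H
Lipinski HBD = 0.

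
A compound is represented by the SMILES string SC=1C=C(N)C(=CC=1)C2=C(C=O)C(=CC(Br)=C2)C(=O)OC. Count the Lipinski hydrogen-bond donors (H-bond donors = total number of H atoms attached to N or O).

2

Donors: find every N or O and count the H atoms it carries.
  atom 5 (N): bond orders sum to 1 → 2 H
  atom 12 (O): bond orders sum to 2 → 0 H
  atom 19 (O): bond orders sum to 2 → 0 H
  atom 20 (O): bond orders sum to 2 → 0 H
Lipinski HBD = 2.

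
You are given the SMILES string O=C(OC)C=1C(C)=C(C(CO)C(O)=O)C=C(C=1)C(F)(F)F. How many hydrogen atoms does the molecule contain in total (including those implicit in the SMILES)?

Walk through each heavy atom and fill implicit hydrogens from standard valence (C 4, N 3, O 2, S 2, halogen 1):
  atom 1: O, bond orders sum to 2 (valence 2) → 0 H
  atom 2: C, bond orders sum to 4 (valence 4) → 0 H
  atom 3: O, bond orders sum to 2 (valence 2) → 0 H
  atom 4: C, bond orders sum to 1 (valence 4) → 3 H
  atom 5: C, bond orders sum to 4 (valence 4) → 0 H
  atom 6: C, bond orders sum to 4 (valence 4) → 0 H
  atom 7: C, bond orders sum to 1 (valence 4) → 3 H
  atom 8: C, bond orders sum to 4 (valence 4) → 0 H
  atom 9: C, bond orders sum to 3 (valence 4) → 1 H
  atom 10: C, bond orders sum to 2 (valence 4) → 2 H
  atom 11: O, bond orders sum to 1 (valence 2) → 1 H
  atom 12: C, bond orders sum to 4 (valence 4) → 0 H
  atom 13: O, bond orders sum to 1 (valence 2) → 1 H
  atom 14: O, bond orders sum to 2 (valence 2) → 0 H
  atom 15: C, bond orders sum to 3 (valence 4) → 1 H
  atom 16: C, bond orders sum to 4 (valence 4) → 0 H
  atom 17: C, bond orders sum to 3 (valence 4) → 1 H
  atom 18: C, bond orders sum to 4 (valence 4) → 0 H
  atom 19: F (halogen, monovalent) → 0 H
  atom 20: F (halogen, monovalent) → 0 H
  atom 21: F (halogen, monovalent) → 0 H
Total hydrogens: 13.

13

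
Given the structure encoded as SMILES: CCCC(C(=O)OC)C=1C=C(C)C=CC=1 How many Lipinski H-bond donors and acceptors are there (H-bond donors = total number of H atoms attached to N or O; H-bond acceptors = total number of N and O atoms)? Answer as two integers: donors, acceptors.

0, 2

Donors: find every N or O and count the H atoms it carries.
  atom 6 (O): bond orders sum to 2 → 0 H
  atom 7 (O): bond orders sum to 2 → 0 H
Lipinski HBD = 0.
Acceptors: N atoms = 0, O atoms = 2 → HBA = 2.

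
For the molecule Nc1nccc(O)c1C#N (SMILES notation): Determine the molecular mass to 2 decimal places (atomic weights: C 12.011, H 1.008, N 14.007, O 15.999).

First, the molecular formula is C6H5N3O (counting implicit H from valence).
  C: 6 × 12.011 = 72.066
  H: 5 × 1.008 = 5.040
  N: 3 × 14.007 = 42.021
  O: 1 × 15.999 = 15.999
Sum: 6×12.011 + 5×1.008 + 3×14.007 + 1×15.999 = 135.126 → 135.13 g/mol.

135.13 g/mol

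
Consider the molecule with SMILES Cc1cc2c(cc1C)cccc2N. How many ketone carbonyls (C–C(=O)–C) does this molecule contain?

Scan the SMILES for the ketone motif — none present.
Groups that are present: 1 primary amine.

0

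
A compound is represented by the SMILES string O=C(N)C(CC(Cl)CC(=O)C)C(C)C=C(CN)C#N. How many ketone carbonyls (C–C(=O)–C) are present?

The ketone motif appears at heavy-atom position 9 in the SMILES.
Other groups present: 1 alkene, 1 amide, 1 nitrile, 1 primary amine.
Ketone count: 1.

1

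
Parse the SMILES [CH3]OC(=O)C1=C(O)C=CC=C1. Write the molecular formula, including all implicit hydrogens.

C8H8O3

Walk through each heavy atom and fill implicit hydrogens from standard valence (C 4, N 3, O 2, S 2, halogen 1):
  atom 1: C with explicit H count 3
  atom 2: O, bond orders sum to 2 (valence 2) → 0 H
  atom 3: C, bond orders sum to 4 (valence 4) → 0 H
  atom 4: O, bond orders sum to 2 (valence 2) → 0 H
  atom 5: C, bond orders sum to 4 (valence 4) → 0 H
  atom 6: C, bond orders sum to 4 (valence 4) → 0 H
  atom 7: O, bond orders sum to 1 (valence 2) → 1 H
  atom 8: C, bond orders sum to 3 (valence 4) → 1 H
  atom 9: C, bond orders sum to 3 (valence 4) → 1 H
  atom 10: C, bond orders sum to 3 (valence 4) → 1 H
  atom 11: C, bond orders sum to 3 (valence 4) → 1 H
Totals → C:8, H:8, O:3.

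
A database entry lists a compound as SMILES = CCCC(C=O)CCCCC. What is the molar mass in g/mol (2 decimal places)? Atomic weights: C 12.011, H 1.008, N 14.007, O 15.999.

156.27 g/mol

First, the molecular formula is C10H20O (counting implicit H from valence).
  C: 10 × 12.011 = 120.110
  H: 20 × 1.008 = 20.160
  O: 1 × 15.999 = 15.999
Sum: 10×12.011 + 20×1.008 + 1×15.999 = 156.269 → 156.27 g/mol.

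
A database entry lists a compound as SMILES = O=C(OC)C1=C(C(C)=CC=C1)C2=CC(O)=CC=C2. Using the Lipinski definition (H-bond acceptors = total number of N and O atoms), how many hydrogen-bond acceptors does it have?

3

N atoms: 0; O atoms: 3.
Lipinski HBA = 0 + 3 = 3.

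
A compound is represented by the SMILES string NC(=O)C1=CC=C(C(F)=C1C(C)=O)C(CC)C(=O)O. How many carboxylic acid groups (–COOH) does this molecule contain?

The carboxylic acid motif appears at heavy-atom position 17 in the SMILES.
Other groups present: 1 amide, 1 ketone.
Carboxylic acid count: 1.

1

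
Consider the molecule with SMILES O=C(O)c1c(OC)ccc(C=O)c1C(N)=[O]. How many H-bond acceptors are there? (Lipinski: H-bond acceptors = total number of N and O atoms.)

N atoms: 1; O atoms: 5.
Lipinski HBA = 1 + 5 = 6.

6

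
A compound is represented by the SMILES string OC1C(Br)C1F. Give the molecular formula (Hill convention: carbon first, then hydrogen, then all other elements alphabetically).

C3H4BrFO

Walk through each heavy atom and fill implicit hydrogens from standard valence (C 4, N 3, O 2, S 2, halogen 1):
  atom 1: O, bond orders sum to 1 (valence 2) → 1 H
  atom 2: C, bond orders sum to 3 (valence 4) → 1 H
  atom 3: C, bond orders sum to 3 (valence 4) → 1 H
  atom 4: Br (halogen, monovalent) → 0 H
  atom 5: C, bond orders sum to 3 (valence 4) → 1 H
  atom 6: F (halogen, monovalent) → 0 H
Totals → C:3, H:4, Br:1, F:1, O:1.
In Hill order: C3H4BrFO.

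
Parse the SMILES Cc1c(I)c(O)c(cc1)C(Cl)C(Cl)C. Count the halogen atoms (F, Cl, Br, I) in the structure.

3

Halogen atoms appear at heavy-atom positions 4, 11, 13 (2×Cl, 1×I).
Other groups present: 1 hydroxyl.
Halogen count: 3.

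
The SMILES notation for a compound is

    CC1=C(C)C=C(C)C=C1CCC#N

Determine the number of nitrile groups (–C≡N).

1

The nitrile motif appears at heavy-atom position 12 in the SMILES.
Nitrile count: 1.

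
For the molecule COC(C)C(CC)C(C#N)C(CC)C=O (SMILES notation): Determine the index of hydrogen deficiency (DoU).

3

Degree of unsaturation = (number of rings) + (number of π bonds).
Ring closures in the SMILES: 0.
π bonds: 1 double bond (each 1 DoU), 1 triple bond (each 2 DoU) → 3 DoU from unsaturation.
Total DoU = 0 + 3 = 3.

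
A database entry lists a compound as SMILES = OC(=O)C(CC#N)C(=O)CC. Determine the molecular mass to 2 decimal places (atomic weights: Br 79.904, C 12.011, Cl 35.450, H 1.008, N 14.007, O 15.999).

155.15 g/mol

First, the molecular formula is C7H9NO3 (counting implicit H from valence).
  C: 7 × 12.011 = 84.077
  H: 9 × 1.008 = 9.072
  N: 1 × 14.007 = 14.007
  O: 3 × 15.999 = 47.997
Sum: 7×12.011 + 9×1.008 + 1×14.007 + 3×15.999 = 155.153 → 155.15 g/mol.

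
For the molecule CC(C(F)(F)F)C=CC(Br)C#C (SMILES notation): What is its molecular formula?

Walk through each heavy atom and fill implicit hydrogens from standard valence (C 4, N 3, O 2, S 2, halogen 1):
  atom 1: C, bond orders sum to 1 (valence 4) → 3 H
  atom 2: C, bond orders sum to 3 (valence 4) → 1 H
  atom 3: C, bond orders sum to 4 (valence 4) → 0 H
  atom 4: F (halogen, monovalent) → 0 H
  atom 5: F (halogen, monovalent) → 0 H
  atom 6: F (halogen, monovalent) → 0 H
  atom 7: C, bond orders sum to 3 (valence 4) → 1 H
  atom 8: C, bond orders sum to 3 (valence 4) → 1 H
  atom 9: C, bond orders sum to 3 (valence 4) → 1 H
  atom 10: Br (halogen, monovalent) → 0 H
  atom 11: C, bond orders sum to 4 (valence 4) → 0 H
  atom 12: C, bond orders sum to 3 (valence 4) → 1 H
Totals → C:8, H:8, Br:1, F:3.
In Hill order: C8H8BrF3.

C8H8BrF3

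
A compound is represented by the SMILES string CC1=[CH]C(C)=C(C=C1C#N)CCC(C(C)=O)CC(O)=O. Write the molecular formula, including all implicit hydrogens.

Walk through each heavy atom and fill implicit hydrogens from standard valence (C 4, N 3, O 2, S 2, halogen 1):
  atom 1: C, bond orders sum to 1 (valence 4) → 3 H
  atom 2: C, bond orders sum to 4 (valence 4) → 0 H
  atom 3: C with explicit H count 1
  atom 4: C, bond orders sum to 4 (valence 4) → 0 H
  atom 5: C, bond orders sum to 1 (valence 4) → 3 H
  atom 6: C, bond orders sum to 4 (valence 4) → 0 H
  atom 7: C, bond orders sum to 3 (valence 4) → 1 H
  atom 8: C, bond orders sum to 4 (valence 4) → 0 H
  atom 9: C, bond orders sum to 4 (valence 4) → 0 H
  atom 10: N, bond orders sum to 3 (valence 3) → 0 H
  atom 11: C, bond orders sum to 2 (valence 4) → 2 H
  atom 12: C, bond orders sum to 2 (valence 4) → 2 H
  atom 13: C, bond orders sum to 3 (valence 4) → 1 H
  atom 14: C, bond orders sum to 4 (valence 4) → 0 H
  atom 15: C, bond orders sum to 1 (valence 4) → 3 H
  atom 16: O, bond orders sum to 2 (valence 2) → 0 H
  atom 17: C, bond orders sum to 2 (valence 4) → 2 H
  atom 18: C, bond orders sum to 4 (valence 4) → 0 H
  atom 19: O, bond orders sum to 1 (valence 2) → 1 H
  atom 20: O, bond orders sum to 2 (valence 2) → 0 H
Totals → C:16, H:19, N:1, O:3.

C16H19NO3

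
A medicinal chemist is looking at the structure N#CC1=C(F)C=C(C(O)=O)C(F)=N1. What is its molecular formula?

Walk through each heavy atom and fill implicit hydrogens from standard valence (C 4, N 3, O 2, S 2, halogen 1):
  atom 1: N, bond orders sum to 3 (valence 3) → 0 H
  atom 2: C, bond orders sum to 4 (valence 4) → 0 H
  atom 3: C, bond orders sum to 4 (valence 4) → 0 H
  atom 4: C, bond orders sum to 4 (valence 4) → 0 H
  atom 5: F (halogen, monovalent) → 0 H
  atom 6: C, bond orders sum to 3 (valence 4) → 1 H
  atom 7: C, bond orders sum to 4 (valence 4) → 0 H
  atom 8: C, bond orders sum to 4 (valence 4) → 0 H
  atom 9: O, bond orders sum to 1 (valence 2) → 1 H
  atom 10: O, bond orders sum to 2 (valence 2) → 0 H
  atom 11: C, bond orders sum to 4 (valence 4) → 0 H
  atom 12: F (halogen, monovalent) → 0 H
  atom 13: N, bond orders sum to 3 (valence 3) → 0 H
Totals → C:7, H:2, F:2, N:2, O:2.

C7H2F2N2O2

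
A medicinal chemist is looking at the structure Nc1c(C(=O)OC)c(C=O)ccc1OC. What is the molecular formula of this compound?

Walk through each heavy atom and fill implicit hydrogens from standard valence (C 4, N 3, O 2, S 2, halogen 1); for lowercase aromatic atoms, an aromatic c carries 1 H when it has two neighbours and 0 H with three, and aromatic n carries 0 H:
  atom 1: N, bond orders sum to 1 (valence 3) → 2 H
  atom 2: aromatic c, 3 neighbours → 0 H
  atom 3: aromatic c, 3 neighbours → 0 H
  atom 4: C, bond orders sum to 4 (valence 4) → 0 H
  atom 5: O, bond orders sum to 2 (valence 2) → 0 H
  atom 6: O, bond orders sum to 2 (valence 2) → 0 H
  atom 7: C, bond orders sum to 1 (valence 4) → 3 H
  atom 8: aromatic c, 3 neighbours → 0 H
  atom 9: C, bond orders sum to 3 (valence 4) → 1 H
  atom 10: O, bond orders sum to 2 (valence 2) → 0 H
  atom 11: aromatic c, 2 neighbours → 1 H
  atom 12: aromatic c, 2 neighbours → 1 H
  atom 13: aromatic c, 3 neighbours → 0 H
  atom 14: O, bond orders sum to 2 (valence 2) → 0 H
  atom 15: C, bond orders sum to 1 (valence 4) → 3 H
Totals → C:10, H:11, N:1, O:4.
In Hill order: C10H11NO4.

C10H11NO4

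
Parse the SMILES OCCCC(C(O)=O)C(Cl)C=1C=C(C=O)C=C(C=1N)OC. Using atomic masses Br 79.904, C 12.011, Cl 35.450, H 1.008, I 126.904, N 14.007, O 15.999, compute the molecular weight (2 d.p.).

315.75 g/mol

First, the molecular formula is C14H18ClNO5 (counting implicit H from valence).
  C: 14 × 12.011 = 168.154
  Cl: 1 × 35.450 = 35.450
  H: 18 × 1.008 = 18.144
  N: 1 × 14.007 = 14.007
  O: 5 × 15.999 = 79.995
Sum: 14×12.011 + 1×35.450 + 18×1.008 + 1×14.007 + 5×15.999 = 315.750 → 315.75 g/mol.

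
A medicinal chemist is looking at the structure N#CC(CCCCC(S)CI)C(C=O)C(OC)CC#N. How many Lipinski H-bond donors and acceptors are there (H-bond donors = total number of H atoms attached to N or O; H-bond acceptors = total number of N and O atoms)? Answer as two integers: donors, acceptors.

0, 4

Donors: find every N or O and count the H atoms it carries.
  atom 1 (N): bond orders sum to 3 → 0 H
  atom 14 (O): bond orders sum to 2 → 0 H
  atom 16 (O): bond orders sum to 2 → 0 H
  atom 20 (N): bond orders sum to 3 → 0 H
Lipinski HBD = 0.
Acceptors: N atoms = 2, O atoms = 2 → HBA = 4.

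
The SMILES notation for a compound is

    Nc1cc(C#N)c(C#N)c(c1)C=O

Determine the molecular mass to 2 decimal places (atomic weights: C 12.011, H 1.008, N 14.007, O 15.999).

First, the molecular formula is C9H5N3O (counting implicit H from valence).
  C: 9 × 12.011 = 108.099
  H: 5 × 1.008 = 5.040
  N: 3 × 14.007 = 42.021
  O: 1 × 15.999 = 15.999
Sum: 9×12.011 + 5×1.008 + 3×14.007 + 1×15.999 = 171.159 → 171.16 g/mol.

171.16 g/mol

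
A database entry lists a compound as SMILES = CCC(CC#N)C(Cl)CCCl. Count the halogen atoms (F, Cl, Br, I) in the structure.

Halogen atoms appear at heavy-atom positions 8, 11 (2×Cl).
Other groups present: 1 nitrile.
Halogen count: 2.

2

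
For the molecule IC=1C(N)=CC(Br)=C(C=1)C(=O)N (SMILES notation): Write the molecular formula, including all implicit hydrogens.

Walk through each heavy atom and fill implicit hydrogens from standard valence (C 4, N 3, O 2, S 2, halogen 1):
  atom 1: I (halogen, monovalent) → 0 H
  atom 2: C, bond orders sum to 4 (valence 4) → 0 H
  atom 3: C, bond orders sum to 4 (valence 4) → 0 H
  atom 4: N, bond orders sum to 1 (valence 3) → 2 H
  atom 5: C, bond orders sum to 3 (valence 4) → 1 H
  atom 6: C, bond orders sum to 4 (valence 4) → 0 H
  atom 7: Br (halogen, monovalent) → 0 H
  atom 8: C, bond orders sum to 4 (valence 4) → 0 H
  atom 9: C, bond orders sum to 3 (valence 4) → 1 H
  atom 10: C, bond orders sum to 4 (valence 4) → 0 H
  atom 11: O, bond orders sum to 2 (valence 2) → 0 H
  atom 12: N, bond orders sum to 1 (valence 3) → 2 H
Totals → C:7, H:6, Br:1, I:1, N:2, O:1.
In Hill order: C7H6BrIN2O.

C7H6BrIN2O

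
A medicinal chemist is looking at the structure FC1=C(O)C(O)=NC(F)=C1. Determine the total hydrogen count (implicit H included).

3

Walk through each heavy atom and fill implicit hydrogens from standard valence (C 4, N 3, O 2, S 2, halogen 1):
  atom 1: F (halogen, monovalent) → 0 H
  atom 2: C, bond orders sum to 4 (valence 4) → 0 H
  atom 3: C, bond orders sum to 4 (valence 4) → 0 H
  atom 4: O, bond orders sum to 1 (valence 2) → 1 H
  atom 5: C, bond orders sum to 4 (valence 4) → 0 H
  atom 6: O, bond orders sum to 1 (valence 2) → 1 H
  atom 7: N, bond orders sum to 3 (valence 3) → 0 H
  atom 8: C, bond orders sum to 4 (valence 4) → 0 H
  atom 9: F (halogen, monovalent) → 0 H
  atom 10: C, bond orders sum to 3 (valence 4) → 1 H
Total hydrogens: 3.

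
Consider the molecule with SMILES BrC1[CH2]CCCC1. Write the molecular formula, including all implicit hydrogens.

Walk through each heavy atom and fill implicit hydrogens from standard valence (C 4, N 3, O 2, S 2, halogen 1):
  atom 1: Br (halogen, monovalent) → 0 H
  atom 2: C, bond orders sum to 3 (valence 4) → 1 H
  atom 3: C with explicit H count 2
  atom 4: C, bond orders sum to 2 (valence 4) → 2 H
  atom 5: C, bond orders sum to 2 (valence 4) → 2 H
  atom 6: C, bond orders sum to 2 (valence 4) → 2 H
  atom 7: C, bond orders sum to 2 (valence 4) → 2 H
Totals → C:6, H:11, Br:1.

C6H11Br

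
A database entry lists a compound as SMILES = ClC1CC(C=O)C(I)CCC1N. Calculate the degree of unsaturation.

2

Degree of unsaturation = (number of rings) + (number of π bonds).
Ring closures in the SMILES: 1.
π bonds: 1 double bond (each 1 DoU) → 1 DoU from unsaturation.
Total DoU = 1 + 1 = 2.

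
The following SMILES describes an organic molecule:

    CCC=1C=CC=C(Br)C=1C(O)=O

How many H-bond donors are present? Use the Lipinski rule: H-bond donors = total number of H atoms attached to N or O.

Donors: find every N or O and count the H atoms it carries.
  atom 11 (O): bond orders sum to 1 → 1 H
  atom 12 (O): bond orders sum to 2 → 0 H
Lipinski HBD = 1.

1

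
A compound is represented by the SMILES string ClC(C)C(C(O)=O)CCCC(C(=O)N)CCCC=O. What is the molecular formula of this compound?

Walk through each heavy atom and fill implicit hydrogens from standard valence (C 4, N 3, O 2, S 2, halogen 1):
  atom 1: Cl (halogen, monovalent) → 0 H
  atom 2: C, bond orders sum to 3 (valence 4) → 1 H
  atom 3: C, bond orders sum to 1 (valence 4) → 3 H
  atom 4: C, bond orders sum to 3 (valence 4) → 1 H
  atom 5: C, bond orders sum to 4 (valence 4) → 0 H
  atom 6: O, bond orders sum to 1 (valence 2) → 1 H
  atom 7: O, bond orders sum to 2 (valence 2) → 0 H
  atom 8: C, bond orders sum to 2 (valence 4) → 2 H
  atom 9: C, bond orders sum to 2 (valence 4) → 2 H
  atom 10: C, bond orders sum to 2 (valence 4) → 2 H
  atom 11: C, bond orders sum to 3 (valence 4) → 1 H
  atom 12: C, bond orders sum to 4 (valence 4) → 0 H
  atom 13: O, bond orders sum to 2 (valence 2) → 0 H
  atom 14: N, bond orders sum to 1 (valence 3) → 2 H
  atom 15: C, bond orders sum to 2 (valence 4) → 2 H
  atom 16: C, bond orders sum to 2 (valence 4) → 2 H
  atom 17: C, bond orders sum to 2 (valence 4) → 2 H
  atom 18: C, bond orders sum to 3 (valence 4) → 1 H
  atom 19: O, bond orders sum to 2 (valence 2) → 0 H
Totals → C:13, H:22, Cl:1, N:1, O:4.
In Hill order: C13H22ClNO4.

C13H22ClNO4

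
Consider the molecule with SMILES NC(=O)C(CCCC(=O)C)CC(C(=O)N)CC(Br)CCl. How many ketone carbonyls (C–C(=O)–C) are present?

The ketone motif appears at heavy-atom position 8 in the SMILES.
Other groups present: 2 amide.
Ketone count: 1.

1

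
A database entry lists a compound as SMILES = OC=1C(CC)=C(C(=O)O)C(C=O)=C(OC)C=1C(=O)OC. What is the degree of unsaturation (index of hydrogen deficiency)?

7

Degree of unsaturation = (number of rings) + (number of π bonds).
Ring closures in the SMILES: 1.
π bonds: 6 double bonds (each 1 DoU) → 6 DoU from unsaturation.
Total DoU = 1 + 6 = 7.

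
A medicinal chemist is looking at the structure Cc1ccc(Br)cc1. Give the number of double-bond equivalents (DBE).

4

Molecular formula: C7H7Br.
DoU = (2C + 2 + N − H − X) / 2, where X is the halogen count and O/S are ignored.
    = (2·7 + 2 + 0 − 7 − 1) / 2 = 8 / 2 = 4.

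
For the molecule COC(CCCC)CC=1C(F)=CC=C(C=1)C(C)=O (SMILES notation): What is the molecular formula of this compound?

C15H21FO2

Walk through each heavy atom and fill implicit hydrogens from standard valence (C 4, N 3, O 2, S 2, halogen 1):
  atom 1: C, bond orders sum to 1 (valence 4) → 3 H
  atom 2: O, bond orders sum to 2 (valence 2) → 0 H
  atom 3: C, bond orders sum to 3 (valence 4) → 1 H
  atom 4: C, bond orders sum to 2 (valence 4) → 2 H
  atom 5: C, bond orders sum to 2 (valence 4) → 2 H
  atom 6: C, bond orders sum to 2 (valence 4) → 2 H
  atom 7: C, bond orders sum to 1 (valence 4) → 3 H
  atom 8: C, bond orders sum to 2 (valence 4) → 2 H
  atom 9: C, bond orders sum to 4 (valence 4) → 0 H
  atom 10: C, bond orders sum to 4 (valence 4) → 0 H
  atom 11: F (halogen, monovalent) → 0 H
  atom 12: C, bond orders sum to 3 (valence 4) → 1 H
  atom 13: C, bond orders sum to 3 (valence 4) → 1 H
  atom 14: C, bond orders sum to 4 (valence 4) → 0 H
  atom 15: C, bond orders sum to 3 (valence 4) → 1 H
  atom 16: C, bond orders sum to 4 (valence 4) → 0 H
  atom 17: C, bond orders sum to 1 (valence 4) → 3 H
  atom 18: O, bond orders sum to 2 (valence 2) → 0 H
Totals → C:15, H:21, F:1, O:2.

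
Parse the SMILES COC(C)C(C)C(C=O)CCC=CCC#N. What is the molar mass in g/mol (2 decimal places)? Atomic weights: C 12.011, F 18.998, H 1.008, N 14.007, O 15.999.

223.32 g/mol

First, the molecular formula is C13H21NO2 (counting implicit H from valence).
  C: 13 × 12.011 = 156.143
  H: 21 × 1.008 = 21.168
  N: 1 × 14.007 = 14.007
  O: 2 × 15.999 = 31.998
Sum: 13×12.011 + 21×1.008 + 1×14.007 + 2×15.999 = 223.316 → 223.32 g/mol.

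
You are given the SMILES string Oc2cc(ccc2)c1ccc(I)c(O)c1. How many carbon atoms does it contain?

12

Count every carbon token in the SMILES (each C, including those in ring-closure positions and inside branches).
Carbon count: 12.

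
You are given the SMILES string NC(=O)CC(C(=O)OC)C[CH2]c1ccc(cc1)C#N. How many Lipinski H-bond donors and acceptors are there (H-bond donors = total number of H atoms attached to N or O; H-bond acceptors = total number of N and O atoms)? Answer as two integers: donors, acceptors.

Donors: find every N or O and count the H atoms it carries.
  atom 1 (N): bond orders sum to 1 → 2 H
  atom 3 (O): bond orders sum to 2 → 0 H
  atom 7 (O): bond orders sum to 2 → 0 H
  atom 8 (O): bond orders sum to 2 → 0 H
  atom 19 (N): bond orders sum to 3 → 0 H
Lipinski HBD = 2.
Acceptors: N atoms = 2, O atoms = 3 → HBA = 5.

2, 5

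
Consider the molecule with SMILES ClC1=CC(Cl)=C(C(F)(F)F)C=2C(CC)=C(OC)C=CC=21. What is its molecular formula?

C14H11Cl2F3O

Walk through each heavy atom and fill implicit hydrogens from standard valence (C 4, N 3, O 2, S 2, halogen 1):
  atom 1: Cl (halogen, monovalent) → 0 H
  atom 2: C, bond orders sum to 4 (valence 4) → 0 H
  atom 3: C, bond orders sum to 3 (valence 4) → 1 H
  atom 4: C, bond orders sum to 4 (valence 4) → 0 H
  atom 5: Cl (halogen, monovalent) → 0 H
  atom 6: C, bond orders sum to 4 (valence 4) → 0 H
  atom 7: C, bond orders sum to 4 (valence 4) → 0 H
  atom 8: F (halogen, monovalent) → 0 H
  atom 9: F (halogen, monovalent) → 0 H
  atom 10: F (halogen, monovalent) → 0 H
  atom 11: C, bond orders sum to 4 (valence 4) → 0 H
  atom 12: C, bond orders sum to 4 (valence 4) → 0 H
  atom 13: C, bond orders sum to 2 (valence 4) → 2 H
  atom 14: C, bond orders sum to 1 (valence 4) → 3 H
  atom 15: C, bond orders sum to 4 (valence 4) → 0 H
  atom 16: O, bond orders sum to 2 (valence 2) → 0 H
  atom 17: C, bond orders sum to 1 (valence 4) → 3 H
  atom 18: C, bond orders sum to 3 (valence 4) → 1 H
  atom 19: C, bond orders sum to 3 (valence 4) → 1 H
  atom 20: C, bond orders sum to 4 (valence 4) → 0 H
Totals → C:14, H:11, Cl:2, F:3, O:1.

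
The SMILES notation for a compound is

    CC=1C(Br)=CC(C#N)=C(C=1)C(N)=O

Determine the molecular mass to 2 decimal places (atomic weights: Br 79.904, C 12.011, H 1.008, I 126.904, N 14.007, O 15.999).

239.07 g/mol

First, the molecular formula is C9H7BrN2O (counting implicit H from valence).
  Br: 1 × 79.904 = 79.904
  C: 9 × 12.011 = 108.099
  H: 7 × 1.008 = 7.056
  N: 2 × 14.007 = 28.014
  O: 1 × 15.999 = 15.999
Sum: 1×79.904 + 9×12.011 + 7×1.008 + 2×14.007 + 1×15.999 = 239.072 → 239.07 g/mol.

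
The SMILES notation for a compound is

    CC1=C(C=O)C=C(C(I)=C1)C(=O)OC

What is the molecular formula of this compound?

C10H9IO3

Walk through each heavy atom and fill implicit hydrogens from standard valence (C 4, N 3, O 2, S 2, halogen 1):
  atom 1: C, bond orders sum to 1 (valence 4) → 3 H
  atom 2: C, bond orders sum to 4 (valence 4) → 0 H
  atom 3: C, bond orders sum to 4 (valence 4) → 0 H
  atom 4: C, bond orders sum to 3 (valence 4) → 1 H
  atom 5: O, bond orders sum to 2 (valence 2) → 0 H
  atom 6: C, bond orders sum to 3 (valence 4) → 1 H
  atom 7: C, bond orders sum to 4 (valence 4) → 0 H
  atom 8: C, bond orders sum to 4 (valence 4) → 0 H
  atom 9: I (halogen, monovalent) → 0 H
  atom 10: C, bond orders sum to 3 (valence 4) → 1 H
  atom 11: C, bond orders sum to 4 (valence 4) → 0 H
  atom 12: O, bond orders sum to 2 (valence 2) → 0 H
  atom 13: O, bond orders sum to 2 (valence 2) → 0 H
  atom 14: C, bond orders sum to 1 (valence 4) → 3 H
Totals → C:10, H:9, I:1, O:3.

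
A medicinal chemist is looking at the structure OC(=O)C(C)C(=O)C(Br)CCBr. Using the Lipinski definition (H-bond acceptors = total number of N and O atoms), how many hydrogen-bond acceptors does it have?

3

N atoms: 0; O atoms: 3.
Lipinski HBA = 0 + 3 = 3.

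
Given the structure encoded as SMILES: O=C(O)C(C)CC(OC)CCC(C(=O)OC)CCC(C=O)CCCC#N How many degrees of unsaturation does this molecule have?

Molecular formula: C19H31NO6.
DoU = (2C + 2 + N − H − X) / 2, where X is the halogen count and O/S are ignored.
    = (2·19 + 2 + 1 − 31 − 0) / 2 = 10 / 2 = 5.

5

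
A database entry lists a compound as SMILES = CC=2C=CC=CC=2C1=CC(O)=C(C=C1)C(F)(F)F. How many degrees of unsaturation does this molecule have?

Degree of unsaturation = (number of rings) + (number of π bonds).
Ring closures in the SMILES: 2.
π bonds: 6 double bonds (each 1 DoU) → 6 DoU from unsaturation.
Total DoU = 2 + 6 = 8.

8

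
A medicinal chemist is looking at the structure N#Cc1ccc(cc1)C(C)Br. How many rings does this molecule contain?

In SMILES, each pair of matching ring-closure digits denotes one ring-closing bond; the number of such bonds equals the number of independent rings.
Ring-closure bonds here: 1.

1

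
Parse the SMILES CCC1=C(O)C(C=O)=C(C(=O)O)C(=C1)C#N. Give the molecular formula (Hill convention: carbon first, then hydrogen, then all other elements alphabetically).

C11H9NO4

Walk through each heavy atom and fill implicit hydrogens from standard valence (C 4, N 3, O 2, S 2, halogen 1):
  atom 1: C, bond orders sum to 1 (valence 4) → 3 H
  atom 2: C, bond orders sum to 2 (valence 4) → 2 H
  atom 3: C, bond orders sum to 4 (valence 4) → 0 H
  atom 4: C, bond orders sum to 4 (valence 4) → 0 H
  atom 5: O, bond orders sum to 1 (valence 2) → 1 H
  atom 6: C, bond orders sum to 4 (valence 4) → 0 H
  atom 7: C, bond orders sum to 3 (valence 4) → 1 H
  atom 8: O, bond orders sum to 2 (valence 2) → 0 H
  atom 9: C, bond orders sum to 4 (valence 4) → 0 H
  atom 10: C, bond orders sum to 4 (valence 4) → 0 H
  atom 11: O, bond orders sum to 2 (valence 2) → 0 H
  atom 12: O, bond orders sum to 1 (valence 2) → 1 H
  atom 13: C, bond orders sum to 4 (valence 4) → 0 H
  atom 14: C, bond orders sum to 3 (valence 4) → 1 H
  atom 15: C, bond orders sum to 4 (valence 4) → 0 H
  atom 16: N, bond orders sum to 3 (valence 3) → 0 H
Totals → C:11, H:9, N:1, O:4.
In Hill order: C11H9NO4.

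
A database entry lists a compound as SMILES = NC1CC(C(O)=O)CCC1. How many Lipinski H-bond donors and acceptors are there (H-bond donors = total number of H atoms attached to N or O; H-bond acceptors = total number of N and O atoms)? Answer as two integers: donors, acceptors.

3, 3

Donors: find every N or O and count the H atoms it carries.
  atom 1 (N): bond orders sum to 1 → 2 H
  atom 6 (O): bond orders sum to 1 → 1 H
  atom 7 (O): bond orders sum to 2 → 0 H
Lipinski HBD = 3.
Acceptors: N atoms = 1, O atoms = 2 → HBA = 3.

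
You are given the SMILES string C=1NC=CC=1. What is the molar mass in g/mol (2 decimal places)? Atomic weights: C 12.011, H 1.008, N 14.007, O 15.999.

67.09 g/mol

First, the molecular formula is C4H5N (counting implicit H from valence).
  C: 4 × 12.011 = 48.044
  H: 5 × 1.008 = 5.040
  N: 1 × 14.007 = 14.007
Sum: 4×12.011 + 5×1.008 + 1×14.007 = 67.091 → 67.09 g/mol.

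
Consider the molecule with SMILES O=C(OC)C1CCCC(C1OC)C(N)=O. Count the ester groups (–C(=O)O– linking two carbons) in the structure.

1

The ester motif appears at heavy-atom position 2 in the SMILES.
Other groups present: 1 amide, 1 ether.
Ester count: 1.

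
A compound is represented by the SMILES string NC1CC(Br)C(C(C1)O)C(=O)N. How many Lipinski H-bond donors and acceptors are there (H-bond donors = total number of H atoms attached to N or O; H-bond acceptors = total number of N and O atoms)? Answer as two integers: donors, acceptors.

5, 4

Donors: find every N or O and count the H atoms it carries.
  atom 1 (N): bond orders sum to 1 → 2 H
  atom 9 (O): bond orders sum to 1 → 1 H
  atom 11 (O): bond orders sum to 2 → 0 H
  atom 12 (N): bond orders sum to 1 → 2 H
Lipinski HBD = 5.
Acceptors: N atoms = 2, O atoms = 2 → HBA = 4.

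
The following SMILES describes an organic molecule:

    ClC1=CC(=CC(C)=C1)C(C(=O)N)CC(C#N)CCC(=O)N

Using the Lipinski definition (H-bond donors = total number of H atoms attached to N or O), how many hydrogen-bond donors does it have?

Donors: find every N or O and count the H atoms it carries.
  atom 11 (O): bond orders sum to 2 → 0 H
  atom 12 (N): bond orders sum to 1 → 2 H
  atom 16 (N): bond orders sum to 3 → 0 H
  atom 20 (O): bond orders sum to 2 → 0 H
  atom 21 (N): bond orders sum to 1 → 2 H
Lipinski HBD = 4.

4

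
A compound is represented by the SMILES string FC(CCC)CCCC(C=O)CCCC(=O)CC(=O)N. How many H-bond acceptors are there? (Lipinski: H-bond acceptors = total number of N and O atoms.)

N atoms: 1; O atoms: 3.
Lipinski HBA = 1 + 3 = 4.

4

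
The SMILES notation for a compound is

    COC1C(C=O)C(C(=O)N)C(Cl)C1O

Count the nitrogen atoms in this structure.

1

Scan the SMILES for N atoms (remember two-letter symbols like Cl and Br are single atoms).
Nitrogen count: 1.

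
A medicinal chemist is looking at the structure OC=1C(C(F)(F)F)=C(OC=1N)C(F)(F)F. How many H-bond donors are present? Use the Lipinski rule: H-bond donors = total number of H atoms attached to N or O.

Donors: find every N or O and count the H atoms it carries.
  atom 1 (O): bond orders sum to 1 → 1 H
  atom 9 (O): bond orders sum to 2 → 0 H
  atom 11 (N): bond orders sum to 1 → 2 H
Lipinski HBD = 3.

3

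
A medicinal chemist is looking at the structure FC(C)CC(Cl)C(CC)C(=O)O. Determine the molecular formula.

Walk through each heavy atom and fill implicit hydrogens from standard valence (C 4, N 3, O 2, S 2, halogen 1):
  atom 1: F (halogen, monovalent) → 0 H
  atom 2: C, bond orders sum to 3 (valence 4) → 1 H
  atom 3: C, bond orders sum to 1 (valence 4) → 3 H
  atom 4: C, bond orders sum to 2 (valence 4) → 2 H
  atom 5: C, bond orders sum to 3 (valence 4) → 1 H
  atom 6: Cl (halogen, monovalent) → 0 H
  atom 7: C, bond orders sum to 3 (valence 4) → 1 H
  atom 8: C, bond orders sum to 2 (valence 4) → 2 H
  atom 9: C, bond orders sum to 1 (valence 4) → 3 H
  atom 10: C, bond orders sum to 4 (valence 4) → 0 H
  atom 11: O, bond orders sum to 2 (valence 2) → 0 H
  atom 12: O, bond orders sum to 1 (valence 2) → 1 H
Totals → C:8, H:14, Cl:1, F:1, O:2.

C8H14ClFO2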